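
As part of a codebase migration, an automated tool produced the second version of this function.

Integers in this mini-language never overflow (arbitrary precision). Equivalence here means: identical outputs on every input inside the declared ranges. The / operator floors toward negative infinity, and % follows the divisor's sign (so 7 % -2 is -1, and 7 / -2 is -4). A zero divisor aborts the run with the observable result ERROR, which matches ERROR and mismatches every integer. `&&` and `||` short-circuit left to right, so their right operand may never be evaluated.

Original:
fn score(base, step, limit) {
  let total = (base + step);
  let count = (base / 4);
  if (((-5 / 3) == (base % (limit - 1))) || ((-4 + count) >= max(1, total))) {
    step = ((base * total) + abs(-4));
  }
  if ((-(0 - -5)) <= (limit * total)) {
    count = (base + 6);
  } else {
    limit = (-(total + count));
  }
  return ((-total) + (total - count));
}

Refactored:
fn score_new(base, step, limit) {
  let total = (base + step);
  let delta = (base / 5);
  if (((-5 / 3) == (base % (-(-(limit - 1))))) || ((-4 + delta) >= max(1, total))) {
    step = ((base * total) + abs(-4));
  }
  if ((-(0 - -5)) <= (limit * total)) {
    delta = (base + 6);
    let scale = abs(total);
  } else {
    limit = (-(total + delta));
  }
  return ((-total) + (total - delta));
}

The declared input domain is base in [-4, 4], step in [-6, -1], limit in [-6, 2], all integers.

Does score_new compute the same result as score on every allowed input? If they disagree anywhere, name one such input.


There is a counterexample at base=4, step=-3, limit=-6: -1 on one side, 0 on the other.
score: total = 1; count = 1; (((-5 / 3) == (base % (limit - 1))) || ((-4 + count) >= max(1, total))) -> false; ((-(0 - -5)) <= (limit * total)) -> false; limit = -2; return -1
score_new: total = 1; delta = 0; (((-5 / 3) == (base % (-(-(limit - 1))))) || ((-4 + delta) >= max(1, total))) -> false; ((-(0 - -5)) <= (limit * total)) -> false; limit = -1; return 0
verdict: not equivalent; witness: base=4, step=-3, limit=-6


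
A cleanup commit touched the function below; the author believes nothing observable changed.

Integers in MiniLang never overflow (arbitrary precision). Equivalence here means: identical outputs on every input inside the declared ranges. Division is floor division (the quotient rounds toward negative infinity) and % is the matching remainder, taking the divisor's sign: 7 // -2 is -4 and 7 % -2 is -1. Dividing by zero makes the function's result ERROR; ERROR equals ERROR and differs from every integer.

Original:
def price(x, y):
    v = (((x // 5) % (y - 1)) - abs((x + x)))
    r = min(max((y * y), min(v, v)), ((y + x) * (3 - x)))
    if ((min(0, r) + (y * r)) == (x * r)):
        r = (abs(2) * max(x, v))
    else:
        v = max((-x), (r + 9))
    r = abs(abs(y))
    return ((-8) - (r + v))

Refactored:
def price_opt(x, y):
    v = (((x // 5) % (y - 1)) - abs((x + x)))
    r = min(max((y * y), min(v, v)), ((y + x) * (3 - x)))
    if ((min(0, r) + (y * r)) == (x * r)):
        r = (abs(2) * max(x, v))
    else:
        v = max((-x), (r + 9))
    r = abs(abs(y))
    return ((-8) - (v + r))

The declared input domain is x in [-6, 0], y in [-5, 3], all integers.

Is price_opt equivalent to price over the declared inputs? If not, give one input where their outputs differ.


The two versions differ — the changes include same computation, different form.
One worked example (x=-4, y=-1) — price: v = -9; r = -35; ((min(0, r) + (y * r)) == (x * r)) -> false; v = 4; r = 1; return -13; price_opt: v = -9; r = -35; ((min(0, r) + (y * r)) == (x * r)) -> false; v = 4; r = 1; return -13; agreement on -13.
Sweeping the whole domain (63 inputs) finds no disagreement.
verdict: equivalent


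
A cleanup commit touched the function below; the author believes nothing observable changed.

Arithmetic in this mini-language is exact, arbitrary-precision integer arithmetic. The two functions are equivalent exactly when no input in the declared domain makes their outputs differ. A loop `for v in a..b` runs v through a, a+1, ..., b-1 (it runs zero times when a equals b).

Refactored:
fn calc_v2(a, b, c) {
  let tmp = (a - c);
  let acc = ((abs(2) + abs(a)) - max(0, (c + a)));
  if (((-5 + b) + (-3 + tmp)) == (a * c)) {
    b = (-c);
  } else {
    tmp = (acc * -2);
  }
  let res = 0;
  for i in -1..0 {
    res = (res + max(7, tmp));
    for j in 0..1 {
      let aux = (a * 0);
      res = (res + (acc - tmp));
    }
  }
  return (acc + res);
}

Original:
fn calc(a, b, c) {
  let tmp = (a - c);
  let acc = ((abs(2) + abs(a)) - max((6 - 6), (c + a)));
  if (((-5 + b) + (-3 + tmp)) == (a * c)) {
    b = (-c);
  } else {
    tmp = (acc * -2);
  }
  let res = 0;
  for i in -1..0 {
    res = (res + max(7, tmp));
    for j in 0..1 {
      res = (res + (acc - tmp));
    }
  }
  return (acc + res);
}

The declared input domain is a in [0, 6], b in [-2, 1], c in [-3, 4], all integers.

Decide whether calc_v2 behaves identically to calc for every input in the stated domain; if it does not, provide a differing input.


Equivalent. Among the additions is an assignment to `aux` whose value nothing reads, and its value is discarded.
Sweeping the whole domain (224 inputs) finds no disagreement.
One worked example (a=3, b=1, c=0) — calc: tmp = 3; acc = 2; (((-5 + b) + (-3 + tmp)) == (a * c)) -> false; tmp = -4; res = 0; [i=-1]; res = 7; [j=0]; res = 13; return 15; calc_v2: tmp = 3; acc = 2; (((-5 + b) + (-3 + tmp)) == (a * c)) -> false; tmp = -4; res = 0; [i=-1]; res = 7; [j=0]; aux = 0; res = 13; return 15; agreement on 15.
verdict: equivalent


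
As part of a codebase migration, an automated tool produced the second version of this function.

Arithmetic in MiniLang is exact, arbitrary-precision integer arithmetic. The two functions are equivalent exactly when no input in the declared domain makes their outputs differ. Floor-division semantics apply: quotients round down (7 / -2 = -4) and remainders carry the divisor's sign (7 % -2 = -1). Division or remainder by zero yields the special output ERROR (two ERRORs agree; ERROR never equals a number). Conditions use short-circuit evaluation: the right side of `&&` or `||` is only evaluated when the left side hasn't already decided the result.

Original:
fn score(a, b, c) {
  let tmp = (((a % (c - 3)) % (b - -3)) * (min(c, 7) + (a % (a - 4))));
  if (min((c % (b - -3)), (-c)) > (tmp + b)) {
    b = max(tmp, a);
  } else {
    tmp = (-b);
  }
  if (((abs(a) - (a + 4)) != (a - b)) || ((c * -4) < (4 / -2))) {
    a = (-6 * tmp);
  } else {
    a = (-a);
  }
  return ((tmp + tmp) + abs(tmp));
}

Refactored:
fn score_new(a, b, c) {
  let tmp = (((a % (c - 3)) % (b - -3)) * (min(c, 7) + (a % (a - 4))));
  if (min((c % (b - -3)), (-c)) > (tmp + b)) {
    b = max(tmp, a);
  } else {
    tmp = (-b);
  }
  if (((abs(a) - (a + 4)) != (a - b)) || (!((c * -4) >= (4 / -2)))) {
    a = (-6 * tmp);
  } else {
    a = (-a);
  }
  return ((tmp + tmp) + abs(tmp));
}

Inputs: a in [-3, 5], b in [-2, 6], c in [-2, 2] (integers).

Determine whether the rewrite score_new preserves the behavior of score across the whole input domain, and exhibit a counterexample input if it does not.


The two versions differ — the changes include comparison usage differs; boolean connective usage differs.
One worked example (a=-1, b=5, c=-1) — score: tmp := -14 | (min((c % (b - -3)), (-c)) > (tmp + b)): true | b := -1 | (((abs(a) - (a + 4)) != (a - b)) || ((c * -4) < (4 / -2))): true | a := 84 | result -14; score_new: tmp := -14 | (min((c % (b - -3)), (-c)) > (tmp + b)): true | b := -1 | (((abs(a) - (a + 4)) != (a - b)) || (!((c * -4) >= (4 / -2)))): true | a := 84 | result -14; agreement on -14.
Across all 405 domain points the two functions coincide.
verdict: equivalent


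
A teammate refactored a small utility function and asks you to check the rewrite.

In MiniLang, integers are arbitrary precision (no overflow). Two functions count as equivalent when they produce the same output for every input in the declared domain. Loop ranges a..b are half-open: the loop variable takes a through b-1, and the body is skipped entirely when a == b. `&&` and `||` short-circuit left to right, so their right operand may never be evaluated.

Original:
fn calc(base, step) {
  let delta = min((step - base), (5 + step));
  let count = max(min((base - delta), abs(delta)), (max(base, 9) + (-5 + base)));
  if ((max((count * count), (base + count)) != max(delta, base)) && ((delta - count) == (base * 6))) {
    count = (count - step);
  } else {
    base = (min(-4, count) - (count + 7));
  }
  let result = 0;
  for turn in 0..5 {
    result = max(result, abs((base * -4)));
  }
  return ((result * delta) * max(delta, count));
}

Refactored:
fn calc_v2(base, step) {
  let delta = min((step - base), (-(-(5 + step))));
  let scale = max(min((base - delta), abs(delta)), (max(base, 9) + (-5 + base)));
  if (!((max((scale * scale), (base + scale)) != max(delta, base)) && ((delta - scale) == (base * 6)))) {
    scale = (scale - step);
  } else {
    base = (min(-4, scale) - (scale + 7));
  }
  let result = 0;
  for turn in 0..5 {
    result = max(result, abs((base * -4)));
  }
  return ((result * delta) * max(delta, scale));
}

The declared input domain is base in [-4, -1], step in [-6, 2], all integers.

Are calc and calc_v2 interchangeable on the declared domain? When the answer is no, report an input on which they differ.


base=-4, step=-6 yields 0 from calc but -192 from calc_v2.
verdict: not equivalent; witness: base=-4, step=-6


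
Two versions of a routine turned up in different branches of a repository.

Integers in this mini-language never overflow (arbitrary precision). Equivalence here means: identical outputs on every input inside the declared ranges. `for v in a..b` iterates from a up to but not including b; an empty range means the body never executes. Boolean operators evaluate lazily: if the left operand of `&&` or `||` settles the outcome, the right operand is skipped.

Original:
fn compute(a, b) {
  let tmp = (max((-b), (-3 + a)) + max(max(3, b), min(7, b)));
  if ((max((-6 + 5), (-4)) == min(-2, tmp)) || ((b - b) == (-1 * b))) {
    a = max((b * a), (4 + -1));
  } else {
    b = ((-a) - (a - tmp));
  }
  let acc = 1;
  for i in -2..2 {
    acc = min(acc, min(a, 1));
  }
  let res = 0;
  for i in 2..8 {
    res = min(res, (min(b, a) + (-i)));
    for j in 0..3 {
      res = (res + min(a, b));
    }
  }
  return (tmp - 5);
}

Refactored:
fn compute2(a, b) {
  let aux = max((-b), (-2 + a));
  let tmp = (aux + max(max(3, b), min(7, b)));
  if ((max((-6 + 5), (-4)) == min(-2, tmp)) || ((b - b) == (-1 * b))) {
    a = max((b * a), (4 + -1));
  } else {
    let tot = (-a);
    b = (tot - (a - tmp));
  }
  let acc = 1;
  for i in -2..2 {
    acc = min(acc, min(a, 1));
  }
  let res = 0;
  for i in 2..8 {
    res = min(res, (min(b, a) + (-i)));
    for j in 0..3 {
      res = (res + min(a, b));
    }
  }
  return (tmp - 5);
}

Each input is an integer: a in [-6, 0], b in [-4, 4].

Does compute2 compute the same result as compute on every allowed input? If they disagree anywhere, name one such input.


There is a counterexample at a=-1, b=4: -5 on one side, -4 on the other.
compute: tmp = 0; ((max((-6 + 5), (-4)) == min(-2, tmp)) || ((b - b) == (-1 * b))) -> false; b = 2; acc = 1; [i=-2]; acc = -1; [i=-1]; acc = -1; [i=0]; acc = -1; [i=1]; acc = -1; res = 0; [i=2]; res = -3; [j=0]; res = -4; [j=1]; res = -5; [j=2]; res = -6; [i=3]; res = -6; [j=0]; res = -7; [j=1]; res = -8; [j=2]; res = -9; [i=4]; res = -9; [j=0]; res = -10; [j=1]; res = -11; [j=2]; res = -12; [i=5]; res = -12; [j=0]; res = -13; [j=1]; res = -14; [j=2]; res = -15; [i=6]; res = -15; [j=0]; res = -16; [j=1]; res = -17; [j=2]; res = -18; [i=7]; res = -18; [j=0]; res = -19; [j=1]; res = -20; [j=2]; res = -21; return -5
compute2: aux = -3; tmp = 1; ((max((-6 + 5), (-4)) == min(-2, tmp)) || ((b - b) == (-1 * b))) -> false; tot = 1; b = 3; acc = 1; [i=-2]; acc = -1; [i=-1]; acc = -1; [i=0]; acc = -1; [i=1]; acc = -1; res = 0; [i=2]; res = -3; [j=0]; res = -4; [j=1]; res = -5; [j=2]; res = -6; [i=3]; res = -6; [j=0]; res = -7; [j=1]; res = -8; [j=2]; res = -9; [i=4]; res = -9; [j=0]; res = -10; [j=1]; res = -11; [j=2]; res = -12; [i=5]; res = -12; [j=0]; res = -13; [j=1]; res = -14; [j=2]; res = -15; [i=6]; res = -15; [j=0]; res = -16; [j=1]; res = -17; [j=2]; res = -18; [i=7]; res = -18; [j=0]; res = -19; [j=1]; res = -20; [j=2]; res = -21; return -4
verdict: not equivalent; witness: a=-1, b=4


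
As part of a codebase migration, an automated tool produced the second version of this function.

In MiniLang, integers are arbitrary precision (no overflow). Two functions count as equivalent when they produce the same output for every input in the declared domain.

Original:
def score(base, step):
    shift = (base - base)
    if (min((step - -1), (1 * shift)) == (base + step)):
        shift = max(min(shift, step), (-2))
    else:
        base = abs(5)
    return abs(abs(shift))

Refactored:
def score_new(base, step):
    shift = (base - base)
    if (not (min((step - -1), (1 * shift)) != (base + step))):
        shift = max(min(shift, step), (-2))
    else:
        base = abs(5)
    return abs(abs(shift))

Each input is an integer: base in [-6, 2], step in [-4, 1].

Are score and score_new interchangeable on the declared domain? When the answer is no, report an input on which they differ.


Side by side, the visible changes include: comparison usage differs, plus boolean connective usage differs.
As a probe, take base=-1, step=-4: score runs shift=0, then (min((step - -1), (1 * shift)) == (base + step)) is false, then base=5, then returns 0; score_new runs shift=0, then (not (min((step - -1), (1 * shift)) != (base + step))) is false, then base=5, then returns 0; both end at 0.
Across all 54 domain points the two functions coincide.
verdict: equivalent


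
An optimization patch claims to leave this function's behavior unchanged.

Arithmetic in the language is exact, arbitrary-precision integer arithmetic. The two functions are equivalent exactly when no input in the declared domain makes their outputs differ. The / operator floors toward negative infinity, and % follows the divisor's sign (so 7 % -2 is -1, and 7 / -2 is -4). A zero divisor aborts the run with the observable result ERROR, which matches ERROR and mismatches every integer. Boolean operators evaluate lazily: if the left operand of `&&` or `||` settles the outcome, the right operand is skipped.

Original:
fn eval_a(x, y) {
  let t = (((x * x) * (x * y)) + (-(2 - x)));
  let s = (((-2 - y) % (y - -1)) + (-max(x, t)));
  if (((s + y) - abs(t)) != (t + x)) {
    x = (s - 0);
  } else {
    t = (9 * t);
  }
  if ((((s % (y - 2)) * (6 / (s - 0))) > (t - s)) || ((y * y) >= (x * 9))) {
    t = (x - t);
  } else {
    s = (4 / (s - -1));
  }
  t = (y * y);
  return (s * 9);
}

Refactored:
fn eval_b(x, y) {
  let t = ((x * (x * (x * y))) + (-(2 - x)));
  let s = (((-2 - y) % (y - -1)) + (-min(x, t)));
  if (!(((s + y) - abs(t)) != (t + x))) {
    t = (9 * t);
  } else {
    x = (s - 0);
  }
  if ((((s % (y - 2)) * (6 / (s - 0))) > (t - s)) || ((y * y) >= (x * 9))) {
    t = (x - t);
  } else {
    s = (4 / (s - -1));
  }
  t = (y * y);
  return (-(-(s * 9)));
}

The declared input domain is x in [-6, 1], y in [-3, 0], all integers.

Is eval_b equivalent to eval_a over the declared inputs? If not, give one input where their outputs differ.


Try x=-6, y=-3.
eval_a: t=640, then s=-641, then (((s + y) - abs(t)) != (t + x)) is true, then x=-641, then ((((s % (y - 2)) * (6 / (s - 0))) > (t - s)) || ((y * y) >= (x * 9))) is true, then t=-1281, then t=9, then returns -5769
eval_b: t=640, then s=5, then (!(((s + y) - abs(t)) != (t + x))) is false, then x=5, then ((((s % (y - 2)) * (6 / (s - 0))) > (t - s)) || ((y * y) >= (x * 9))) is false, then s=0, then t=9, then returns 0
-5769 against 0: the behavior changed.
verdict: not equivalent; witness: x=-6, y=-3


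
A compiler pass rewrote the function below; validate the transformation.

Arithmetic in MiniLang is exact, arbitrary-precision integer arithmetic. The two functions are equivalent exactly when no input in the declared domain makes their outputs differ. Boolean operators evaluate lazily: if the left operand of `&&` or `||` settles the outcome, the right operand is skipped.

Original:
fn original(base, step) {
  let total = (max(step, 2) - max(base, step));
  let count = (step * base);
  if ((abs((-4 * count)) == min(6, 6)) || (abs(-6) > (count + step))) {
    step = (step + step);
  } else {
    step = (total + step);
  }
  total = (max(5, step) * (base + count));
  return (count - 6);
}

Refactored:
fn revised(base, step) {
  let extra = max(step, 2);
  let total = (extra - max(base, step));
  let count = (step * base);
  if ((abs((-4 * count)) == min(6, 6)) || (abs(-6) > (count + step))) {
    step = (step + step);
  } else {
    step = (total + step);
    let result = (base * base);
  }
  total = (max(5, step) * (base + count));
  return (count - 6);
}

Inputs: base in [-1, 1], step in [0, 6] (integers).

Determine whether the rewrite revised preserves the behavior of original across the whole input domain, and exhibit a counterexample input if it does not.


The two versions differ — the changes include statement counts differ, and arithmetic usage differs, and local variable names differ.
One worked example (base=0, step=5) — original: total = 0; count = 0; ((abs((-4 * count)) == min(6, 6)) || (abs(-6) > (count + step))) -> true; step = 10; total = 0; return -6; revised: extra = 5; total = 0; count = 0; ((abs((-4 * count)) == min(6, 6)) || (abs(-6) > (count + step))) -> true; step = 10; total = 0; return -6; agreement on -6.
Sweeping the whole domain (21 inputs) finds no disagreement.
verdict: equivalent


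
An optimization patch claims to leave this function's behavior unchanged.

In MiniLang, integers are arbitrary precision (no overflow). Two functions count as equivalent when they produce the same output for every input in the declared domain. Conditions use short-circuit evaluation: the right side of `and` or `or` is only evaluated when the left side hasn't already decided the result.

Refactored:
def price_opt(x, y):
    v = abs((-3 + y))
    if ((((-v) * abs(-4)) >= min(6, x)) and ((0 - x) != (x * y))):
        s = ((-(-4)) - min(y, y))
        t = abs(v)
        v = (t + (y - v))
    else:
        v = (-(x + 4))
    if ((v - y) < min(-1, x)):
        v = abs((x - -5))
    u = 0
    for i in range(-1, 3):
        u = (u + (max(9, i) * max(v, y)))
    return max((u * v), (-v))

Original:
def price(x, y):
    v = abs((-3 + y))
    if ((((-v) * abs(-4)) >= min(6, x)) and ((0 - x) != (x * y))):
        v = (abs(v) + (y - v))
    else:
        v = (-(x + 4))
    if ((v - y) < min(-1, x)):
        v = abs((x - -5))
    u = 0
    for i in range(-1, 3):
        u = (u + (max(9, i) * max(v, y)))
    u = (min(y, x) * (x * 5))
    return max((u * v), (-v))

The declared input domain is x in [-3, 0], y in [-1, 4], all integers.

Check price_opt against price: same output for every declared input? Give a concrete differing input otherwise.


Evaluate both at x=-3, y=-1.
price: v becomes 4; next ((((-v) * abs(-4)) >= min(6, x)) and ((0 - x) != (x * y))) evaluates to false; next v becomes -1; next ((v - y) < min(-1, x)) evaluates to false; next u becomes 0; next at i=-1:; next u becomes -9; next at i=0:; next u becomes -18; next at i=1:; next u becomes -27; next at i=2:; next u becomes -36; next u becomes 45; next final value 1
price_opt: v becomes 4; next ((((-v) * abs(-4)) >= min(6, x)) and ((0 - x) != (x * y))) evaluates to false; next v becomes -1; next ((v - y) < min(-1, x)) evaluates to false; next u becomes 0; next at i=-1:; next u becomes -9; next at i=0:; next u becomes -18; next at i=1:; next u becomes -27; next at i=2:; next u becomes -36; next final value 36
1 != 36, so the rewrite changes behavior.
verdict: not equivalent; witness: x=-3, y=-1


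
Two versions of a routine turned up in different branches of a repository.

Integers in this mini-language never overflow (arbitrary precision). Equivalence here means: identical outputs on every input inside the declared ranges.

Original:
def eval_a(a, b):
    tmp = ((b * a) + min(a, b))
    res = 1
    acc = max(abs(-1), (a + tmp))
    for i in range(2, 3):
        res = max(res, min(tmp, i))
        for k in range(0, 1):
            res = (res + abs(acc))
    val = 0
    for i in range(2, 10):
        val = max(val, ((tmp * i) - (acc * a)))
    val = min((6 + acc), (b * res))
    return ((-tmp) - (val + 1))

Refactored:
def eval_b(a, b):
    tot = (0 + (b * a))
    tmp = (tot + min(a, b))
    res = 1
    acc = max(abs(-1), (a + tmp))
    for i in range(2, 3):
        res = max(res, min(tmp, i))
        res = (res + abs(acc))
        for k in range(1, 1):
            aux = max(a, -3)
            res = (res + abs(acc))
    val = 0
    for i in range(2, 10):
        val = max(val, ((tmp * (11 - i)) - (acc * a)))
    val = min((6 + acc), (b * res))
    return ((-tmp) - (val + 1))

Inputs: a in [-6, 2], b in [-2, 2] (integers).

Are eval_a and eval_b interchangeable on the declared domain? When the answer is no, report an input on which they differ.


Although local variable names differ; loop structure differs; statement counts differ; arithmetic usage differs; min/max/abs usage differs; constant usage differs, 45/45 inputs agree.
verdict: equivalent


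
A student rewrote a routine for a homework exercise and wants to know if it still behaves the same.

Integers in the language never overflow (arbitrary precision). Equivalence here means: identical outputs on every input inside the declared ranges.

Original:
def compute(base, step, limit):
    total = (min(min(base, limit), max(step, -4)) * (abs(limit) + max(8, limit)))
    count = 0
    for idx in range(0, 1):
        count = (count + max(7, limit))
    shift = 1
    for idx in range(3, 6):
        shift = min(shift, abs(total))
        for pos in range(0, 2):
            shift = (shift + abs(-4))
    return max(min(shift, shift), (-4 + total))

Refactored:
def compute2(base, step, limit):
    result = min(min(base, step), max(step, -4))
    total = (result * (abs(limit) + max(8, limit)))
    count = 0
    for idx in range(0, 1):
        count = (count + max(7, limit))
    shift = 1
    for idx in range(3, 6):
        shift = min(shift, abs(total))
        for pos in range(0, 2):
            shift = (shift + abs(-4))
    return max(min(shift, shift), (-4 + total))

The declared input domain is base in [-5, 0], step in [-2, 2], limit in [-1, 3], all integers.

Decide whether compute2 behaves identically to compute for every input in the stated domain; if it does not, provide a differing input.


base=0, step=0, limit=-1 yields 17 from compute but 8 from compute2.
verdict: not equivalent; witness: base=0, step=0, limit=-1


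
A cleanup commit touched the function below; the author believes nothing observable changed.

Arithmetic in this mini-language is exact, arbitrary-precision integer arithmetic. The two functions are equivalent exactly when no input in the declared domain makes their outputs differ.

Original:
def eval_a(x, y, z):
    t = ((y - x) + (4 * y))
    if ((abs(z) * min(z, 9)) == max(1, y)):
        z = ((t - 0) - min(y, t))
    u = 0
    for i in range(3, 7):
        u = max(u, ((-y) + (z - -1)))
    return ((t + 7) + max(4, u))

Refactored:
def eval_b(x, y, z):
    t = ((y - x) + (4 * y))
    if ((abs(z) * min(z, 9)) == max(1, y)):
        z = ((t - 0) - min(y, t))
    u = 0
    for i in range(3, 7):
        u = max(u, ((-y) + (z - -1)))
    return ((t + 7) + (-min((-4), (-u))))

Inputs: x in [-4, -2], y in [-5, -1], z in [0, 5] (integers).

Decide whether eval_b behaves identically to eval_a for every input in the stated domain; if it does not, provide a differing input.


Changes here: min/max/abs usage differs; the full 90-point sweep finds no disagreement.
verdict: equivalent


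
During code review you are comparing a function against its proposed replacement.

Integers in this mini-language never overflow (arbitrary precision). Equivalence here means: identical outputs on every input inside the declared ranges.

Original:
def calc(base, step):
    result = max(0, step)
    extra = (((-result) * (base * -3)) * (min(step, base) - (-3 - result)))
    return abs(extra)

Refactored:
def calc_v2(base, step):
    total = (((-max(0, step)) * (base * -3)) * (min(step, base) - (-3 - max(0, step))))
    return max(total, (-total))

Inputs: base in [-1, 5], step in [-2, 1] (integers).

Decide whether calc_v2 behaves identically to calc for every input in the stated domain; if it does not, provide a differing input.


The two are interchangeable: min/max/abs usage differs; and local variable names differ; and constant usage differs; and statement counts differ, and every declared input agrees.
Tracing base=5, step=-2: calc: result=0, then extra=0, then returns 0 | calc_v2: total=0, then returns 0 — matching result 0.
An exhaustive pass over the 28 declared inputs shows identical outputs.
verdict: equivalent


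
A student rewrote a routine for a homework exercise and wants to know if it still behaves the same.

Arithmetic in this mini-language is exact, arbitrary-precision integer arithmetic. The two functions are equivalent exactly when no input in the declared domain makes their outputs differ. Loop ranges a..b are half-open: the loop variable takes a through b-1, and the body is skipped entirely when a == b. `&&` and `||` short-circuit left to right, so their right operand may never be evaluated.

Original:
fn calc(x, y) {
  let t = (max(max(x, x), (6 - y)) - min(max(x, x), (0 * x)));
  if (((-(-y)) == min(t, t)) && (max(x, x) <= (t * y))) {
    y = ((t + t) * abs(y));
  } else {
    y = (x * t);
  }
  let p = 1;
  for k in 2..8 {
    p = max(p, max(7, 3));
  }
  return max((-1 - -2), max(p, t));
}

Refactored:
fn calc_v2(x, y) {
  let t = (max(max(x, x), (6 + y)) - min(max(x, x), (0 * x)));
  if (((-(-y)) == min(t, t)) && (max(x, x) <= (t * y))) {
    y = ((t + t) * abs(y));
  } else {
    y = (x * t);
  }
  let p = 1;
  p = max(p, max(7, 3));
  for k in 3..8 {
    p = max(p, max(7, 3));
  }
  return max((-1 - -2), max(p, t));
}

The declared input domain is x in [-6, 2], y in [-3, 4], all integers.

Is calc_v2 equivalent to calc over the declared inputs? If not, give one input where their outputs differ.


There is a counterexample at x=-6, y=-3: 15 on one side, 9 on the other.
calc: t := 15 | (((-(-y)) == min(t, t)) && (max(x, x) <= (t * y))): false | y := -90 | p := 1 | iter k=2: | p := 7 | iter k=3: | p := 7 | iter k=4: | p := 7 | iter k=5: | p := 7 | iter k=6: | p := 7 | iter k=7: | p := 7 | result 15
calc_v2: t := 9 | (((-(-y)) == min(t, t)) && (max(x, x) <= (t * y))): false | y := -54 | p := 1 | p := 7 | iter k=3: | p := 7 | iter k=4: | p := 7 | iter k=5: | p := 7 | iter k=6: | p := 7 | iter k=7: | p := 7 | result 9
verdict: not equivalent; witness: x=-6, y=-3


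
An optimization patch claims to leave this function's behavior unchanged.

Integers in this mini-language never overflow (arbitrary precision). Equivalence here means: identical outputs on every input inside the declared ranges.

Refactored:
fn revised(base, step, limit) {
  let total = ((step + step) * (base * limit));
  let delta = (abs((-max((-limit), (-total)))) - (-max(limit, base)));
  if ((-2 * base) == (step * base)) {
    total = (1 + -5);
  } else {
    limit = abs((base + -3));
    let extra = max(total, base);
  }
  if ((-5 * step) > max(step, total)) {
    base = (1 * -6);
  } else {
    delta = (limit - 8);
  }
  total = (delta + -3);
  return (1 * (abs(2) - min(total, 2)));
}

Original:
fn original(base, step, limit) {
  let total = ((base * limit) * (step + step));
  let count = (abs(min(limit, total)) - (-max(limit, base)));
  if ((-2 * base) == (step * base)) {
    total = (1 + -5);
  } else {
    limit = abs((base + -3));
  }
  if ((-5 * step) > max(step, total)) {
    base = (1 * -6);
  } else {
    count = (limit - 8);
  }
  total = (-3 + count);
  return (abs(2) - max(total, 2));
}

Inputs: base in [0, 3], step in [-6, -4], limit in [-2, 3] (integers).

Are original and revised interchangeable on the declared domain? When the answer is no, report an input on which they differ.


Run the pair on base=0, step=-6, limit=-2.
original: total=0, then count=2, then ((-2 * base) == (step * base)) is true, then total=-4, then ((-5 * step) > max(step, total)) is true, then base=-6, then total=-1, then returns 0
revised: total=0, then delta=2, then ((-2 * base) == (step * base)) is true, then total=-4, then ((-5 * step) > max(step, total)) is true, then base=-6, then total=-1, then returns 3
0 against 3: the behavior changed.
verdict: not equivalent; witness: base=0, step=-6, limit=-2


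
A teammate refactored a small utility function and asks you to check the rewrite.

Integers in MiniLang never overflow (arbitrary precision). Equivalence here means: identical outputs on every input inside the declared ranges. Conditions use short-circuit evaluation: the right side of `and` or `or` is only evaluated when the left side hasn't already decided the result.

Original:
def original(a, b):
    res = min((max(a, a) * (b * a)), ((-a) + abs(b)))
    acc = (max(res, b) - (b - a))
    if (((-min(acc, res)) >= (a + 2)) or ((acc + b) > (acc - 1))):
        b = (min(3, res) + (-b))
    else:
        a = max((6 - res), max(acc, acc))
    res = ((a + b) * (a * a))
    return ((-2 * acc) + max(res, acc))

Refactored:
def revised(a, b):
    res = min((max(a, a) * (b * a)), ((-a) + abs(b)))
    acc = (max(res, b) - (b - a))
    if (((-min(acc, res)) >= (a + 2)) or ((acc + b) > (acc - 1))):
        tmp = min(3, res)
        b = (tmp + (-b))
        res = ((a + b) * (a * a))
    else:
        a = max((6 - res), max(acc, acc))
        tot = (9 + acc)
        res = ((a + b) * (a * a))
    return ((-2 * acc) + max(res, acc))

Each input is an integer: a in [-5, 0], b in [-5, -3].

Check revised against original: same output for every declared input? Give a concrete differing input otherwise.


The two are interchangeable: constant usage differs; statement counts differ; arithmetic usage differs; local variable names differ, and every declared input agrees.
Tracing a=-2, b=-5: original: res=-20, then acc=-2, then (((-min(acc, res)) >= (a + 2)) or ((acc + b) > (acc - 1))) is true, then b=-15, then res=-68, then returns 2 | revised: res=-20, then acc=-2, then (((-min(acc, res)) >= (a + 2)) or ((acc + b) > (acc - 1))) is true, then tmp=-20, then b=-15, then res=-68, then returns 2 — matching result 2.
Sweeping the whole domain (18 inputs) finds no disagreement.
verdict: equivalent


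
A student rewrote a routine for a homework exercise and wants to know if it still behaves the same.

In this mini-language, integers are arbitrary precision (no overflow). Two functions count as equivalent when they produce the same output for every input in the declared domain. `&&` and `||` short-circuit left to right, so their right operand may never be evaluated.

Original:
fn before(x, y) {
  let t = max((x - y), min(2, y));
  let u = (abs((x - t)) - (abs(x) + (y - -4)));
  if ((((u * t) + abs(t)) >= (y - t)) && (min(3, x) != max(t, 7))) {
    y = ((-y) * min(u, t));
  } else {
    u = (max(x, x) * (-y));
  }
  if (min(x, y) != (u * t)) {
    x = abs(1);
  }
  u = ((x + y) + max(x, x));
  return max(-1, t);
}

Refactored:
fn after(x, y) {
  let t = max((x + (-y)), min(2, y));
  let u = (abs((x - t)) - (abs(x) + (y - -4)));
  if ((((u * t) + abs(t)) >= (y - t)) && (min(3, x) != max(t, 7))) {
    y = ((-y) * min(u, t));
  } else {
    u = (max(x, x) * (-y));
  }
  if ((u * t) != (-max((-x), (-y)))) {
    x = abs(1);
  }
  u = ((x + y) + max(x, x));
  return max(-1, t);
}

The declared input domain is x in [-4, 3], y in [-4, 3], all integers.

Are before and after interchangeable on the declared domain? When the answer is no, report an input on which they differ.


This is a faithful refactor — min/max/abs usage differs; and arithmetic usage differs, but the computed results match everywhere.
As a probe, take x=-3, y=-4: before runs t becomes 1; next u becomes 1; next ((((u * t) + abs(t)) >= (y - t)) && (min(3, x) != max(t, 7))) evaluates to true; next y becomes 4; next (min(x, y) != (u * t)) evaluates to true; next x becomes 1; next u becomes 6; next final value 1; after runs t becomes 1; next u becomes 1; next ((((u * t) + abs(t)) >= (y - t)) && (min(3, x) != max(t, 7))) evaluates to true; next y becomes 4; next ((u * t) != (-max((-x), (-y)))) evaluates to true; next x becomes 1; next u becomes 6; next final value 1; both end at 1.
Sweeping the whole domain (64 inputs) finds no disagreement.
verdict: equivalent


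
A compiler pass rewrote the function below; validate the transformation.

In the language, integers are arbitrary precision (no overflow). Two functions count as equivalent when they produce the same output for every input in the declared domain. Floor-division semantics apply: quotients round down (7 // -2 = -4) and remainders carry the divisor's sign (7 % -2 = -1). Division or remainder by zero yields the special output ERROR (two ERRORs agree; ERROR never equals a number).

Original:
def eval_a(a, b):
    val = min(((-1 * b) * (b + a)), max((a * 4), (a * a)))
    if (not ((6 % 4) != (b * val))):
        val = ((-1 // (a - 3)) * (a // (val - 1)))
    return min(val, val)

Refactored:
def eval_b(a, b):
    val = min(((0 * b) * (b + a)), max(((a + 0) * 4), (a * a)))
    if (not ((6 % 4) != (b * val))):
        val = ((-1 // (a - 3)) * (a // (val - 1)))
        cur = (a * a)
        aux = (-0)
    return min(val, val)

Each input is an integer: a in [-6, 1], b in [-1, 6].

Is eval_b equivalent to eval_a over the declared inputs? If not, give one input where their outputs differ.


Evaluate both at a=-6, b=-1.
eval_a: val=-7, then (not ((6 % 4) != (b * val))) is false, then returns -7
eval_b: val=0, then (not ((6 % 4) != (b * val))) is false, then returns 0
-7 vs 0 — the two versions disagree here.
verdict: not equivalent; witness: a=-6, b=-1


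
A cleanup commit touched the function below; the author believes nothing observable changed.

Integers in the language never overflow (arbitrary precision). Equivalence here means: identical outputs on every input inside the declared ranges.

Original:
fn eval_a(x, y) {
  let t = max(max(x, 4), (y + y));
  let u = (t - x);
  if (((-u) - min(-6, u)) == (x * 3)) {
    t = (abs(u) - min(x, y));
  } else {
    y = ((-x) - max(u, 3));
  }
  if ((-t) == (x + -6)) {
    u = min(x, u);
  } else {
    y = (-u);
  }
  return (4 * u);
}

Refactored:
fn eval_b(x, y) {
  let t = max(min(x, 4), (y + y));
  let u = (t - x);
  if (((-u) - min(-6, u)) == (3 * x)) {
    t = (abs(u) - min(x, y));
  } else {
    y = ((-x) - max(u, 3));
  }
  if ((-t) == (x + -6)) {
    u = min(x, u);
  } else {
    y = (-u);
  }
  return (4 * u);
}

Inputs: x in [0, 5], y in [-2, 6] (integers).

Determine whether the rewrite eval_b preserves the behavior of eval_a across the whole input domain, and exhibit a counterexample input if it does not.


x=0, y=-2 yields 16 from eval_a but 0 from eval_b.
verdict: not equivalent; witness: x=0, y=-2


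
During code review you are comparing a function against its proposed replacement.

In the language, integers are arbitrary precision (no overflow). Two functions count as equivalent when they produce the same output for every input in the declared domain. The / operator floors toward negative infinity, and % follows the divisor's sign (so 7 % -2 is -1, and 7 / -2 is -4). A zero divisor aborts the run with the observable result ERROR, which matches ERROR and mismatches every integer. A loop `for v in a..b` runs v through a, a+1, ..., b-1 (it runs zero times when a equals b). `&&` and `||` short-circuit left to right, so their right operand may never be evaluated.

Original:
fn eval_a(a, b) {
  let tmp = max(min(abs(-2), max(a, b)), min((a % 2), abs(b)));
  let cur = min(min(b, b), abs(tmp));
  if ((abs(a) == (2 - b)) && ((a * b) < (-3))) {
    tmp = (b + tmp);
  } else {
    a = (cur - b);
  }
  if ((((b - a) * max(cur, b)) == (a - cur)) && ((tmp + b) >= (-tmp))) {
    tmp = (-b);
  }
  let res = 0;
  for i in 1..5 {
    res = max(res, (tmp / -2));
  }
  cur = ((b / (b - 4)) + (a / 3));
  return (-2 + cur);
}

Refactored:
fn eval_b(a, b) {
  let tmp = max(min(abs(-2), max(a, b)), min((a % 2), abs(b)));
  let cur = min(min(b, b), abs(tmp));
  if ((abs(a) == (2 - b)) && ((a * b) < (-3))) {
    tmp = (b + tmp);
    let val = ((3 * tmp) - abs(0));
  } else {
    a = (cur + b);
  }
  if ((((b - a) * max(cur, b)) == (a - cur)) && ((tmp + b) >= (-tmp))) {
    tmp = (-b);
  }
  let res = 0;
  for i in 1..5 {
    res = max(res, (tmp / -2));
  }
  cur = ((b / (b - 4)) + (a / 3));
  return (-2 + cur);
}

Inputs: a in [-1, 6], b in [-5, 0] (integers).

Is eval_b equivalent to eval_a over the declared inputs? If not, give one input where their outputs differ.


Input a=-1, b=-5: -2 from eval_a versus -6 from eval_b.
verdict: not equivalent; witness: a=-1, b=-5


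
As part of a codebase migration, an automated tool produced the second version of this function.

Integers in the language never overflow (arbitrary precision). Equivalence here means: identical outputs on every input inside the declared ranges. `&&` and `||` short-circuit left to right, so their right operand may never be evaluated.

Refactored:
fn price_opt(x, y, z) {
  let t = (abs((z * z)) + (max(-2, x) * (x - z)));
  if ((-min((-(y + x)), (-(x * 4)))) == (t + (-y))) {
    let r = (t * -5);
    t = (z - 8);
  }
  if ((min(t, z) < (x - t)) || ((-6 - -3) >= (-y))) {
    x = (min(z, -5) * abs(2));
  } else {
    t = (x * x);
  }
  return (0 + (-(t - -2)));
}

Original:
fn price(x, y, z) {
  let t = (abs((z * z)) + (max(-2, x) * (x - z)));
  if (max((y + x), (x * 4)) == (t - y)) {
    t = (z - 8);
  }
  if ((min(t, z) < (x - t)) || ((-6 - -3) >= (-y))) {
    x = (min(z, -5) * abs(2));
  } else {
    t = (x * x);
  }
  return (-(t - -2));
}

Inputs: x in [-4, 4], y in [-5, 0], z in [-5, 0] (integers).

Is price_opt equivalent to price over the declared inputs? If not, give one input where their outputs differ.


Reading the diff, among the changes: local variable names differ; also statement counts differ; also arithmetic usage differs; also min/max/abs usage differs; also constant usage differs.
As a probe, take x=0, y=-4, z=-4: price runs t=16, then (max((y + x), (x * 4)) == (t - y)) is false, then ((min(t, z) < (x - t)) || ((-6 - -3) >= (-y))) is false, then t=0, then returns -2; price_opt runs t=16, then ((-min((-(y + x)), (-(x * 4)))) == (t + (-y))) is false, then ((min(t, z) < (x - t)) || ((-6 - -3) >= (-y))) is false, then t=0, then returns -2; both end at -2.
Across all 324 domain points the two functions coincide.
verdict: equivalent


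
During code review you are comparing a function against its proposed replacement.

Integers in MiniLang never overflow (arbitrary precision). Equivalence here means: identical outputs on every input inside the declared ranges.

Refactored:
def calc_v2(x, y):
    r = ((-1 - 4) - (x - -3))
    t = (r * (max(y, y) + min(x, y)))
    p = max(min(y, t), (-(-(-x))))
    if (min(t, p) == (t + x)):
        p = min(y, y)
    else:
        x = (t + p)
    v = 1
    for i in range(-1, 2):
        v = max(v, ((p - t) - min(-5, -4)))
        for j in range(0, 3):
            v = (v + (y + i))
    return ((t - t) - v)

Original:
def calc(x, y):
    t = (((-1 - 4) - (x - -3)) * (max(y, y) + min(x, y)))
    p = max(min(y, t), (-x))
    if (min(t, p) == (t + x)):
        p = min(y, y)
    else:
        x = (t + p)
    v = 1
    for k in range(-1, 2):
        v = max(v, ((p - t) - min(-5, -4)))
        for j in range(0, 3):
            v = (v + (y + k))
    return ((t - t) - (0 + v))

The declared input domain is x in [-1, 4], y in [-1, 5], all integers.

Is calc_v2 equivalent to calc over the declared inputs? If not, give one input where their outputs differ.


The two are interchangeable: statement counts differ, plus local variable names differ, plus constant usage differs, plus arithmetic usage differs, and every declared input agrees.
Tracing x=4, y=-1: calc: t := 24 | p := -1 | (min(t, p) == (t + x)): false | x := 23 | v := 1 | iter k=-1: | v := 1 | iter j=0: | v := -1 | iter j=1: | v := -3 | iter j=2: | v := -5 | iter k=0: | v := -5 | iter j=0: | v := -6 | iter j=1: | v := -7 | iter j=2: | v := -8 | iter k=1: | v := -8 | iter j=0: | v := -8 | iter j=1: | v := -8 | iter j=2: | v := -8 | result 8 | calc_v2: r := -12 | t := 24 | p := -1 | (min(t, p) == (t + x)): false | x := 23 | v := 1 | iter i=-1: | v := 1 | iter j=0: | v := -1 | iter j=1: | v := -3 | iter j=2: | v := -5 | iter i=0: | v := -5 | iter j=0: | v := -6 | iter j=1: | v := -7 | iter j=2: | v := -8 | iter i=1: | v := -8 | iter j=0: | v := -8 | iter j=1: | v := -8 | iter j=2: | v := -8 | result 8 — matching result 8.
Sweeping the whole domain (42 inputs) finds no disagreement.
verdict: equivalent
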